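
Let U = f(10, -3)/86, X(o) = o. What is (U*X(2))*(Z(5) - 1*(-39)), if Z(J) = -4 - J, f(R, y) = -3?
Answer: -90/43 ≈ -2.0930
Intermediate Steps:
U = -3/86 ≈ -0.034884
(U*X(2))*(Z(5) - 1*(-39)) = (-3/86*2)*((-4 - 1*5) - 1*(-39)) = -3*((-4 - 5) + 39)/43 = -3*(-9 + 39)/43 = -3/43*30 = -90/43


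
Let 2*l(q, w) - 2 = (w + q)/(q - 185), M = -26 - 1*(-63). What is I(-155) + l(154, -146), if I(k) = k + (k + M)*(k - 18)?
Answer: 628056/31 ≈ 20260.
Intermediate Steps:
M = 37 (M = -26 + 63 = 37)
l(q, w) = 1 + (q + w)/(2*(-185 + q)) (l(q, w) = 1 + ((w + q)/(q - 185))/2 = 1 + ((q + w)/(-185 + q))/2 = 1 + (q + w)/(2*(-185 + q)))
I(k) = k + (-18 + k)*(37 + k) (I(k) = k + (k + 37)*(k - 18) = k + (37 + k)*(-18 + k) = k + (-18 + k)*(37 + k))
I(-155) + l(154, -146) = (-666 + (-155)² + 20*(-155)) + (-370 - 146 + 3*154)/(2*(-185 + 154)) = (-666 + 24025 - 3100) + (½)*(-370 - 146 + 462)/(-31) = 20259 + (½)*(-1/31)*(-54) = 20259 + 27/31 = 628056/31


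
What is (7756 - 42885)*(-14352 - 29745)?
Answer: 1549083513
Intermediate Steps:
(7756 - 42885)*(-14352 - 29745) = -35129*(-44097) = 1549083513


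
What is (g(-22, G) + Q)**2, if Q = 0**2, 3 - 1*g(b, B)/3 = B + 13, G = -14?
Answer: 144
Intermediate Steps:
g(b, B) = -30 - 3*B (g(b, B) = 9 - 3*(B + 13) = 9 - 3*(13 + B) = 9 + (-39 - 3*B) = -30 - 3*B)
Q = 0
(g(-22, G) + Q)**2 = ((-30 - 3*(-14)) + 0)**2 = ((-30 + 42) + 0)**2 = (12 + 0)**2 = 12**2 = 144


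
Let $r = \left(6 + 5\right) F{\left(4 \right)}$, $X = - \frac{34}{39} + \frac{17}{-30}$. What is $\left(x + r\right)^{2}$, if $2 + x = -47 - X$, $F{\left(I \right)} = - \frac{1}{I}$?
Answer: $\frac{171112561}{67600} \approx 2531.3$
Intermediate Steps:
$X = - \frac{187}{130}$ ($X = \left(-34\right) \frac{1}{39} + 17 \left(- \frac{1}{30}\right) = - \frac{34}{39} - \frac{17}{30} = - \frac{187}{130} \approx -1.4385$)
$x = - \frac{6183}{130}$ ($x = -2 - \frac{5923}{130} = - \frac{6183}{130} \approx -47.562$)
$r = - \frac{11}{4}$ ($r = \left(6 + 5\right) \left(- \frac{1}{4}\right) = 11 \left(\left(-1\right) \frac{1}{4}\right) = 11 \left(- \frac{1}{4}\right) = - \frac{11}{4} \approx -2.75$)
$\left(x + r\right)^{2} = \left(- \frac{6183}{130} - \frac{11}{4}\right)^{2} = \left(- \frac{13081}{260}\right)^{2} = \frac{171112561}{67600}$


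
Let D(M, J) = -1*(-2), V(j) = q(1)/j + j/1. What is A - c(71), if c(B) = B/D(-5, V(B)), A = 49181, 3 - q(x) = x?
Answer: 98291/2 ≈ 49146.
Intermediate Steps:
q(x) = 3 - x
V(j) = j + 2/j (V(j) = (3 - 1*1)/j + j/1 = (3 - 1)/j + j*1 = 2/j + j = j + 2/j)
D(M, J) = 2
c(B) = B/2
A - c(71) = 49181 - 71/2 = 98291/2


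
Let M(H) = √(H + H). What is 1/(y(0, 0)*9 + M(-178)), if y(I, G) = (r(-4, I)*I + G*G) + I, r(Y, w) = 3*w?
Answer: -I*√89/178 ≈ -0.053*I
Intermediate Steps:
M(H) = √2*√H (M(H) = √(2*H) = √2*√H)
y(I, G) = I + G² + 3*I² (y(I, G) = ((3*I)*I + G*G) + I = (3*I² + G²) + I = (G² + 3*I²) + I = I + G² + 3*I²)
1/(y(0, 0)*9 + M(-178)) = 1/((0 + 0² + 3*0²)*9 + √2*√(-178)) = 1/((0 + 0 + 3*0)*9 + √2*(I*√178)) = 1/((0 + 0 + 0)*9 + 2*I*√89) = 1/(0*9 + 2*I*√89) = 1/(0 + 2*I*√89) = 1/(2*I*√89) = -I*√89/178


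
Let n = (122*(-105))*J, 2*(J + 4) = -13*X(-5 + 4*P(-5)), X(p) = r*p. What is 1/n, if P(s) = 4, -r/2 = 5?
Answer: -1/9107910 ≈ -1.0979e-7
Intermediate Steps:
r = -10 (r = -2*5 = -10)
X(p) = -10*p
J = 711 (J = -4 + (-(-130)*(-5 + 4*4))/2 = -4 + (-(-130)*(-5 + 16))/2 = -4 + (-(-130)*11)/2 = -4 + (-13*(-110))/2 = -4 + (½)*1430 = -4 + 715 = 711)
n = -9107910 (n = (122*(-105))*711 = -12810*711 = -9107910)
1/n = 1/(-9107910) = -1/9107910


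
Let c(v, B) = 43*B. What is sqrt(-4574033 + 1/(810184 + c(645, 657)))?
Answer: I*sqrt(3215422840071535990)/838435 ≈ 2138.7*I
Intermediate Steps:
sqrt(-4574033 + 1/(810184 + c(645, 657))) = sqrt(-4574033 + 1/(810184 + 43*657)) = sqrt(-4574033 + 1/(810184 + 28251)) = sqrt(-4574033 + 1/838435) = sqrt(-3835029358354/838435) = I*sqrt(3215422840071535990)/838435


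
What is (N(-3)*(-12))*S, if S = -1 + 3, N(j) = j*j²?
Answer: 648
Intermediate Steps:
N(j) = j³
S = 2
(N(-3)*(-12))*S = ((-3)³*(-12))*2 = -27*(-12)*2 = 324*2 = 648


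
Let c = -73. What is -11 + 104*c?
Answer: -7603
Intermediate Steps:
-11 + 104*c = -11 + 104*(-73) = -11 - 7592 = -7603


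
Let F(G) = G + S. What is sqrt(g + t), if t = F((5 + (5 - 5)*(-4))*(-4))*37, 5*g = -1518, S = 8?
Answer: I*sqrt(18690)/5 ≈ 27.342*I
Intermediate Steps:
F(G) = 8 + G (F(G) = G + 8 = 8 + G)
g = -1518/5 (g = (1/5)*(-1518) = -1518/5 ≈ -303.60)
t = -444 (t = (8 + (5 + (5 - 5)*(-4))*(-4))*37 = (8 + (5 + 0*(-4))*(-4))*37 = (8 + (5 + 0)*(-4))*37 = (8 + 5*(-4))*37 = (8 - 20)*37 = -12*37 = -444)
sqrt(g + t) = sqrt(-1518/5 - 444) = sqrt(-3738/5) = I*sqrt(18690)/5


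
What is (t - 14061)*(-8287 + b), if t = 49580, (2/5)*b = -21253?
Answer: -4363118441/2 ≈ -2.1816e+9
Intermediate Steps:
b = -106265/2 (b = (5/2)*(-21253) = -106265/2 ≈ -53133.)
(t - 14061)*(-8287 + b) = (49580 - 14061)*(-8287 - 106265/2) = 35519*(-122839/2) = -4363118441/2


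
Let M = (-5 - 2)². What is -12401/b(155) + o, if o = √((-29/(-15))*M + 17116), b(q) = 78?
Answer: -12401/78 + √3872415/15 ≈ -27.797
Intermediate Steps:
M = 49 (M = (-7)² = 49)
o = √3872415/15 (o = √((-29/(-15))*49 + 17116) = √(-1/15*(-29)*49 + 17116) = √((29/15)*49 + 17116) = √(1421/15 + 17116) = √(258161/15) = √3872415/15 ≈ 131.19)
-12401/b(155) + o = -12401/78 + √3872415/15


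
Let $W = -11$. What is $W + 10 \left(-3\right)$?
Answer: $-41$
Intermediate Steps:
$W + 10 \left(-3\right) = -11 + 10 \left(-3\right) = -11 - 30 = -41$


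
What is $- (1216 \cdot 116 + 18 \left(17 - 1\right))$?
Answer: $-141344$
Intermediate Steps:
$- (1216 \cdot 116 + 18 \left(17 - 1\right)) = - (141056 + 18 \cdot 16) = - (141056 + 288) = \left(-1\right) 141344 = -141344$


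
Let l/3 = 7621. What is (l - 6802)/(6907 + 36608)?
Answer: 16061/43515 ≈ 0.36909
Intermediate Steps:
l = 22863 (l = 3*7621 = 22863)
(l - 6802)/(6907 + 36608) = (22863 - 6802)/(6907 + 36608) = 16061/43515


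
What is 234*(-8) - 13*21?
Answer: -2145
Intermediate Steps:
234*(-8) - 13*21 = -1872 - 273 = -2145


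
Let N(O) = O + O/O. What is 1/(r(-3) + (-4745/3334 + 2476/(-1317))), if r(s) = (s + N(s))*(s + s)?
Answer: 4390878/117222191 ≈ 0.037458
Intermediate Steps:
N(O) = 1 + O (N(O) = O + 1 = 1 + O)
r(s) = 2*s*(1 + 2*s) (r(s) = (s + (1 + s))*(s + s) = (1 + 2*s)*(2*s) = 2*s*(1 + 2*s))
1/(r(-3) + (-4745/3334 + 2476/(-1317))) = 1/(2*(-3)*(1 + 2*(-3)) + (-4745/3334 + 2476/(-1317))) = 1/(2*(-3)*(1 - 6) + (-4745*1/3334 + 2476*(-1/1317))) = 1/(2*(-3)*(-5) + (-4745/3334 - 2476/1317)) = 1/(30 - 14504149/4390878) = 1/(117222191/4390878) = 4390878/117222191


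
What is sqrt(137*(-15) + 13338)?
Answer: sqrt(11283) ≈ 106.22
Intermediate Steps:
sqrt(137*(-15) + 13338) = sqrt(-2055 + 13338) = sqrt(11283)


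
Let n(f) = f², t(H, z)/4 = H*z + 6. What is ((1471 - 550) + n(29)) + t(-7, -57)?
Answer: 3382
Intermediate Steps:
t(H, z) = 24 + 4*H*z (t(H, z) = 4*(H*z + 6) = 4*(6 + H*z) = 24 + 4*H*z)
((1471 - 550) + n(29)) + t(-7, -57) = ((1471 - 550) + 29²) + (24 + 4*(-7)*(-57)) = (921 + 841) + (24 + 1596) = 1762 + 1620 = 3382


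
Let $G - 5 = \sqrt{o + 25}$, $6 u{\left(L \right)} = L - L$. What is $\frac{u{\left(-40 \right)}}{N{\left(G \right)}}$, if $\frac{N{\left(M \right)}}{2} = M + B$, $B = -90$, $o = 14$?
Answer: $0$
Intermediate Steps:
$u{\left(L \right)} = 0$ ($u{\left(L \right)} = \frac{L - L}{6} = \frac{1}{6} \cdot 0 = 0$)
$G = 5 + \sqrt{39}$ ($G = 5 + \sqrt{14 + 25} = 5 + \sqrt{39} \approx 11.245$)
$N{\left(M \right)} = -180 + 2 M$ ($N{\left(M \right)} = 2 \left(M - 90\right) = 2 \left(-90 + M\right) = -180 + 2 M$)
$\frac{u{\left(-40 \right)}}{N{\left(G \right)}} = \frac{0}{-180 + 2 \left(5 + \sqrt{39}\right)} = \frac{0}{-180 + \left(10 + 2 \sqrt{39}\right)} = \frac{0}{-170 + 2 \sqrt{39}} = 0$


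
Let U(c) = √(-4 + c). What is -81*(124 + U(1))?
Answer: -10044 - 81*I*√3 ≈ -10044.0 - 140.3*I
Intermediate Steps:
-81*(124 + U(1)) = -81*(124 + √(-4 + 1)) = -81*(124 + √(-3)) = -81*(124 + I*√3) = -10044 - 81*I*√3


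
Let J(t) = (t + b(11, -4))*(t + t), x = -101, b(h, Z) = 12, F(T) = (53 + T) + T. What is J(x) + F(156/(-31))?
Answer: 558649/31 ≈ 18021.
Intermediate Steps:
F(T) = 53 + 2*T
J(t) = 2*t*(12 + t) (J(t) = (t + 12)*(t + t) = (12 + t)*(2*t) = 2*t*(12 + t))
J(x) + F(156/(-31)) = 2*(-101)*(12 - 101) + (53 + 2*(156/(-31))) = 2*(-101)*(-89) + (53 + 2*(156*(-1/31))) = 17978 + (53 + 2*(-156/31)) = 17978 + (53 - 312/31) = 17978 + 1331/31 = 558649/31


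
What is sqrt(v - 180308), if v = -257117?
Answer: 5*I*sqrt(17497) ≈ 661.38*I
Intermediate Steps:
sqrt(v - 180308) = sqrt(-257117 - 180308) = sqrt(-437425) = 5*I*sqrt(17497)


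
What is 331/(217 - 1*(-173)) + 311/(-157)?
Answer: -69323/61230 ≈ -1.1322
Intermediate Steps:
331/(217 - 1*(-173)) + 311/(-157) = 331/(217 + 173) + 311*(-1/157) = 331/390 - 311/157 = -69323/61230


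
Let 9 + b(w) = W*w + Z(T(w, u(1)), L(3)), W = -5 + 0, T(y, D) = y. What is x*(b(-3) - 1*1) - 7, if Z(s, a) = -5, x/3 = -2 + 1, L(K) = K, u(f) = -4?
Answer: -7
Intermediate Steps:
x = -3 (x = 3*(-2 + 1) = 3*(-1) = -3)
W = -5
b(w) = -14 - 5*w (b(w) = -9 + (-5*w - 5) = -9 + (-5 - 5*w) = -14 - 5*w)
x*(b(-3) - 1*1) - 7 = -3*((-14 - 5*(-3)) - 1*1) - 7 = -3*((-14 + 15) - 1) - 7 = -3*(1 - 1) - 7 = -3*0 - 7 = 0 - 7 = -7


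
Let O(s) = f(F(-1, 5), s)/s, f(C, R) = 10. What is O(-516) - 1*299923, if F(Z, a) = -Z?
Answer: -77380139/258 ≈ -2.9992e+5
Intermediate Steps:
O(s) = 10/s
O(-516) - 1*299923 = 10/(-516) - 1*299923 = 10*(-1/516) - 299923 = -5/258 - 299923 = -77380139/258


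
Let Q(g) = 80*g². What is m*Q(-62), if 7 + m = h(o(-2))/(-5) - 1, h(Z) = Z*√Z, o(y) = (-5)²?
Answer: -10148160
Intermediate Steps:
o(y) = 25
h(Z) = Z^(3/2)
m = -33 (m = -7 + (25^(3/2)/(-5) - 1) = -7 + (125*(-⅕) - 1) = -7 + (-25 - 1) = -7 - 26 = -33)
m*Q(-62) = -2640*(-62)² = -2640*3844 = -33*307520 = -10148160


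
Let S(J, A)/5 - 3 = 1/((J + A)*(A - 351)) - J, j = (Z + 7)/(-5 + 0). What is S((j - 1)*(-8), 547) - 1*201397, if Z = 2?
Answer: -112436069903/558012 ≈ -2.0149e+5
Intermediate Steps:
j = -9/5 (j = (2 + 7)/(-5 + 0) = 9/(-5) = 9*(-⅕) = -9/5 ≈ -1.8000)
S(J, A) = 15 - 5*J + 5/((-351 + A)*(A + J)) (S(J, A) = 15 + 5*(1/((J + A)*(A - 351)) - J) = 15 + 5*(1/((A + J)*(-351 + A)) - J) = 15 + 5*(1/((-351 + A)*(A + J)) - J) = 15 + 5*(-J + 1/((-351 + A)*(A + J))) = 15 + (-5*J + 5/((-351 + A)*(A + J))) = 15 - 5*J + 5/((-351 + A)*(A + J)))
S((j - 1)*(-8), 547) - 1*201397 = 5*(1 - 1053*547 - 1053*(-9/5 - 1)*(-8) + 3*547² + 351*((-9/5 - 1)*(-8))² - 1*547*((-9/5 - 1)*(-8))² - 1*(-9/5 - 1)*(-8)*547² + 354*547*((-9/5 - 1)*(-8)))/(547² - 351*547 - 351*(-9/5 - 1)*(-8) + 547*((-9/5 - 1)*(-8))) - 1*201397 = 5*(1 - 575991 - (-14742)*(-8)/5 + 3*299209 + 351*(-14/5*(-8))² - 1*547*(-14/5*(-8))² - 1*(-14/5*(-8))*299209 + 354*547*(-14/5*(-8)))/(299209 - 191997 - (-4914)*(-8)/5 + 547*(-14/5*(-8))) - 201397 = 5*(1 - 575991 - 1053*112/5 + 897627 + 351*(112/5)² - 1*547*(112/5)² - 1*112/5*299209 + 354*547*(112/5))/(299209 - 191997 - 351*112/5 + 547*(112/5)) - 201397 = 5*(1 - 575991 - 117936/5 + 897627 + 351*(12544/25) - 1*547*12544/25 - 33511408/5 + 21687456/5)/(299209 - 191997 - 39312/5 + 61264/5) - 201397 = 5*(1 - 575991 - 117936/5 + 897627 + 4402944/25 - 6861568/25 - 33511408/5 + 21687456/5)/(558012/5) - 201397 = 5*(5/558012)*(-54127139/25) - 201397 = -54127139/558012 - 201397 = -112436069903/558012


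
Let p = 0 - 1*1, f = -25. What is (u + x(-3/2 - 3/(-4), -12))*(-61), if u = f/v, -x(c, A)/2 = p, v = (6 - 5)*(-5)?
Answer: -427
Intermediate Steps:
v = -5 (v = 1*(-5) = -5)
p = -1 (p = 0 - 1 = -1)
x(c, A) = 2 (x(c, A) = -2*(-1) = 2)
u = 5 (u = -25/(-5) = -25*(-1/5) = 5)
(u + x(-3/2 - 3/(-4), -12))*(-61) = (5 + 2)*(-61) = 7*(-61) = -427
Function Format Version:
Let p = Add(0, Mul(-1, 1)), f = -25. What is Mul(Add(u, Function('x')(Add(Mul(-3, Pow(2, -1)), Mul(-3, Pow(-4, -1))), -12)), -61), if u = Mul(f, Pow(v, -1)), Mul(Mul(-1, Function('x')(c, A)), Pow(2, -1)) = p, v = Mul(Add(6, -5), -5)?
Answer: -427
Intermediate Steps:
v = -5 (v = Mul(1, -5) = -5)
p = -1 (p = Add(0, -1) = -1)
Function('x')(c, A) = 2 (Function('x')(c, A) = Mul(-2, -1) = 2)
u = 5 (u = Mul(-25, Pow(-5, -1)) = Mul(-25, Rational(-1, 5)) = 5)
Mul(Add(u, Function('x')(Add(Mul(-3, Pow(2, -1)), Mul(-3, Pow(-4, -1))), -12)), -61) = Mul(Add(5, 2), -61) = Mul(7, -61) = -427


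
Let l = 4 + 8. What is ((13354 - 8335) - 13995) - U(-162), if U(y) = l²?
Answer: -9120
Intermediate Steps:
l = 12
U(y) = 144 (U(y) = 12² = 144)
((13354 - 8335) - 13995) - U(-162) = ((13354 - 8335) - 13995) - 1*144 = (5019 - 13995) - 144 = -8976 - 144 = -9120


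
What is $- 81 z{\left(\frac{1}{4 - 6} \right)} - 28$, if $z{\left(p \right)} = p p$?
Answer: $- \frac{193}{4} \approx -48.25$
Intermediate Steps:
$z{\left(p \right)} = p^{2}$
$- 81 z{\left(\frac{1}{4 - 6} \right)} - 28 = - 81 \left(\frac{1}{4 - 6}\right)^{2} - 28 = - 81 \left(\frac{1}{-2}\right)^{2} - 28 = - 81 \left(- \frac{1}{2}\right)^{2} - 28 = \left(-81\right) \frac{1}{4} - 28 = - \frac{81}{4} - 28 = - \frac{193}{4}$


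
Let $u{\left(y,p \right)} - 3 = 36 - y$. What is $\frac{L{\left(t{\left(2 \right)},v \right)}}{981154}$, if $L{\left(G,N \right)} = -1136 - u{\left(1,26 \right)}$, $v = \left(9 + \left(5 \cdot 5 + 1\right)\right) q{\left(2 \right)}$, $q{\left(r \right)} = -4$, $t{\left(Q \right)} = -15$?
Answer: $- \frac{587}{490577} \approx -0.0011966$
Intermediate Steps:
$u{\left(y,p \right)} = 39 - y$ ($u{\left(y,p \right)} = 3 - \left(-36 + y\right) = 39 - y$)
$v = -140$ ($v = \left(9 + \left(5 \cdot 5 + 1\right)\right) \left(-4\right) = \left(9 + \left(25 + 1\right)\right) \left(-4\right) = \left(9 + 26\right) \left(-4\right) = 35 \left(-4\right) = -140$)
$L{\left(G,N \right)} = -1174$ ($L{\left(G,N \right)} = -1136 - \left(39 - 1\right) = -1136 - 38 = -1174$)
$\frac{L{\left(t{\left(2 \right)},v \right)}}{981154} = - \frac{1174}{981154} = \left(-1174\right) \frac{1}{981154} = - \frac{587}{490577}$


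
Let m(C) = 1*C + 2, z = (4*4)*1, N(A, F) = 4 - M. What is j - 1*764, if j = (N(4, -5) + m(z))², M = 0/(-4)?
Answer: -280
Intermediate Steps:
M = 0 (M = 0*(-¼) = 0)
N(A, F) = 4 (N(A, F) = 4 - 1*0 = 4 + 0 = 4)
z = 16 (z = 16*1 = 16)
m(C) = 2 + C (m(C) = C + 2 = 2 + C)
j = 484 (j = (4 + (2 + 16))² = (4 + 18)² = 22² = 484)
j - 1*764 = 484 - 1*764 = 484 - 764 = -280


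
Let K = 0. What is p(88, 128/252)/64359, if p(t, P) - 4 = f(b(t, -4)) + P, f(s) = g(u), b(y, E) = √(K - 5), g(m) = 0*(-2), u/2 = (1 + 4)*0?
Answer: 284/4054617 ≈ 7.0044e-5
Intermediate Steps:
u = 0 (u = 2*((1 + 4)*0) = 2*(5*0) = 2*0 = 0)
g(m) = 0
b(y, E) = I*√5 (b(y, E) = √(0 - 5) = √(-5) = I*√5)
f(s) = 0
p(t, P) = 4 + P (p(t, P) = 4 + (0 + P) = 4 + P)
p(88, 128/252)/64359 = (4 + 128/252)/64359 = (4 + 128*(1/252))*(1/64359) = (4 + 32/63)*(1/64359) = (284/63)*(1/64359) = 284/4054617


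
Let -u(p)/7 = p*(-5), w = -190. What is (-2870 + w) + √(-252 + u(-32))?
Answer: -3060 + 14*I*√7 ≈ -3060.0 + 37.041*I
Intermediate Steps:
u(p) = 35*p (u(p) = -7*p*(-5) = -(-35)*p = 35*p)
(-2870 + w) + √(-252 + u(-32)) = (-2870 - 190) + √(-252 + 35*(-32)) = -3060 + √(-252 - 1120) = -3060 + √(-1372) = -3060 + 14*I*√7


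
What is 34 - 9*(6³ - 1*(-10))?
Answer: -2000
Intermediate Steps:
34 - 9*(6³ - 1*(-10)) = 34 - 9*(216 + 10) = 34 - 9*226 = 34 - 2034 = -2000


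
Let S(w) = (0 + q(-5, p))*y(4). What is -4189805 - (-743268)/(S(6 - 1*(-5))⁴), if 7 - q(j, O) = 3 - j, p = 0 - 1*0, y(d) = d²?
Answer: -68645579303/16384 ≈ -4.1898e+6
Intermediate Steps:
p = 0 (p = 0 + 0 = 0)
q(j, O) = 4 + j (q(j, O) = 7 - (3 - j) = 7 + (-3 + j) = 4 + j)
S(w) = -16 (S(w) = (0 + (4 - 5))*4² = (0 - 1)*16 = -1*16 = -16)
-4189805 - (-743268)/(S(6 - 1*(-5))⁴) = -4189805 - (-743268)/((-16)⁴) = -4189805 - (-743268)/65536 = -4189805 - 1*(-185817/16384) = -4189805 + 185817/16384 = -68645579303/16384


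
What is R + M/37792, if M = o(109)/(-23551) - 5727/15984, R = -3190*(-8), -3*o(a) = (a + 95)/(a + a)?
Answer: 13191087841300313201/516892156982784 ≈ 25520.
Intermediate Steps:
o(a) = -(95 + a)/(6*a) (o(a) = -(a + 95)/(3*(a + a)) = -(95 + a)/(3*(2*a)) = -(95 + a)*1/(2*a)/3 = -(95 + a)/(6*a))
R = 25520
M = -4900334479/13677290352 (M = ((⅙)*(-95 - 1*109)/109)/(-23551) - 5727/15984 = ((⅙)*(1/109)*(-95 - 109))*(-1/23551) - 5727*1/15984 = ((⅙)*(1/109)*(-204))*(-1/23551) - 1909/5328 = -34/109*(-1/23551) - 1909/5328 = 34/2567059 - 1909/5328 = -4900334479/13677290352 ≈ -0.35828)
R + M/37792 = 25520 - 4900334479/13677290352/37792 = 25520 - 4900334479/13677290352*1/37792 = 25520 - 4900334479/516892156982784 = 13191087841300313201/516892156982784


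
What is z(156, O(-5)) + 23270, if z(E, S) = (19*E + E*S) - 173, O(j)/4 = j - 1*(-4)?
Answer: 25437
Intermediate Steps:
O(j) = 16 + 4*j (O(j) = 4*(j - 1*(-4)) = 4*(j + 4) = 4*(4 + j) = 16 + 4*j)
z(E, S) = -173 + 19*E + E*S
z(156, O(-5)) + 23270 = (-173 + 19*156 + 156*(16 + 4*(-5))) + 23270 = (-173 + 2964 + 156*(16 - 20)) + 23270 = (-173 + 2964 + 156*(-4)) + 23270 = (-173 + 2964 - 624) + 23270 = 2167 + 23270 = 25437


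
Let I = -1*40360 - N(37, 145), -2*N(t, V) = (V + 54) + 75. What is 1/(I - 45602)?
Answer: -1/85825 ≈ -1.1652e-5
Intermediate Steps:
N(t, V) = -129/2 - V/2 (N(t, V) = -((V + 54) + 75)/2 = -((54 + V) + 75)/2 = -(129 + V)/2 = -129/2 - V/2)
I = -40223 (I = -1*40360 - (-129/2 - 1/2*145) = -40360 - (-129/2 - 145/2) = -40360 - 1*(-137) = -40360 + 137 = -40223)
1/(I - 45602) = 1/(-40223 - 45602) = 1/(-85825) = -1/85825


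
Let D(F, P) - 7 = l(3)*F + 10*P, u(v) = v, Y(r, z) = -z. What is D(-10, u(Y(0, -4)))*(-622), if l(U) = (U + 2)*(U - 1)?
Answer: 32966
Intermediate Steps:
l(U) = (-1 + U)*(2 + U) (l(U) = (2 + U)*(-1 + U) = (-1 + U)*(2 + U))
D(F, P) = 7 + 10*F + 10*P (D(F, P) = 7 + ((-2 + 3 + 3²)*F + 10*P) = 7 + ((-2 + 3 + 9)*F + 10*P) = 7 + (10*F + 10*P) = 7 + 10*F + 10*P)
D(-10, u(Y(0, -4)))*(-622) = (7 + 10*(-10) + 10*(-1*(-4)))*(-622) = (7 - 100 + 10*4)*(-622) = (7 - 100 + 40)*(-622) = -53*(-622) = 32966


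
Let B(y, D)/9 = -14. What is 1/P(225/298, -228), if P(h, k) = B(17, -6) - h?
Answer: -298/37773 ≈ -0.0078892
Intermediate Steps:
B(y, D) = -126 (B(y, D) = 9*(-14) = -126)
P(h, k) = -126 - h
1/P(225/298, -228) = 1/(-126 - 225/298) = 1/(-37773/298) = -298/37773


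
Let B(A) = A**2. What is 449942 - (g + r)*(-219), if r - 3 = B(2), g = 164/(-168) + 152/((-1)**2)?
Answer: 6783689/14 ≈ 4.8455e+5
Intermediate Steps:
g = 6343/42 (g = 164*(-1/168) + 152/1 = -41/42 + 152*1 = -41/42 + 152 = 6343/42 ≈ 151.02)
r = 7 (r = 3 + 2**2 = 3 + 4 = 7)
449942 - (g + r)*(-219) = 449942 - (6343/42 + 7)*(-219) = 449942 - 6637*(-219)/42 = 449942 - 1*(-484501/14) = 449942 + 484501/14 = 6783689/14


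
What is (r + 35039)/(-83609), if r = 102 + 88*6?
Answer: -35669/83609 ≈ -0.42662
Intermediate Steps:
r = 630 (r = 102 + 528 = 630)
(r + 35039)/(-83609) = (630 + 35039)/(-83609) = 35669*(-1/83609) = -35669/83609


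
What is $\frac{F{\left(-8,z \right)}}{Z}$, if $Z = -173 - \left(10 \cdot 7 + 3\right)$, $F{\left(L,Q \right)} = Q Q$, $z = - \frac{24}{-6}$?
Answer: $- \frac{8}{123} \approx -0.065041$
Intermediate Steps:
$z = 4$ ($z = \left(-24\right) \left(- \frac{1}{6}\right) = 4$)
$F{\left(L,Q \right)} = Q^{2}$
$Z = -246$ ($Z = -173 - \left(70 + 3\right) = -173 - 73 = -246$)
$\frac{F{\left(-8,z \right)}}{Z} = \frac{4^{2}}{-246} = 16 \left(- \frac{1}{246}\right) = - \frac{8}{123}$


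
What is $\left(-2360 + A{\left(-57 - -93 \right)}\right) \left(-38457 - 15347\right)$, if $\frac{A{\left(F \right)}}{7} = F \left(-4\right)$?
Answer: $181211872$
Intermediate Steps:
$A{\left(F \right)} = - 28 F$ ($A{\left(F \right)} = 7 F \left(-4\right) = 7 \left(- 4 F\right) = - 28 F$)
$\left(-2360 + A{\left(-57 - -93 \right)}\right) \left(-38457 - 15347\right) = \left(-2360 - 28 \left(-57 - -93\right)\right) \left(-38457 - 15347\right) = \left(-2360 - 28 \left(-57 + 93\right)\right) \left(-53804\right) = \left(-2360 - 1008\right) \left(-53804\right) = \left(-3368\right) \left(-53804\right) = 181211872$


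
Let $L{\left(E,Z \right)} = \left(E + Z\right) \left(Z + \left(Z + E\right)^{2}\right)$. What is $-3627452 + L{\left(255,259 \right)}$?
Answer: $132302418$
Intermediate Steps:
$L{\left(E,Z \right)} = \left(E + Z\right) \left(Z + \left(E + Z\right)^{2}\right)$
$-3627452 + L{\left(255,259 \right)} = -3627452 + \left(259^{2} + 255 \cdot 259 + 255 \left(255 + 259\right)^{2} + 259 \left(255 + 259\right)^{2}\right) = -3627452 + \left(67081 + 66045 + 255 \cdot 514^{2} + 259 \cdot 514^{2}\right) = -3627452 + \left(67081 + 66045 + 255 \cdot 264196 + 259 \cdot 264196\right) = -3627452 + \left(67081 + 66045 + 67369980 + 68426764\right) = -3627452 + 135929870 = 132302418$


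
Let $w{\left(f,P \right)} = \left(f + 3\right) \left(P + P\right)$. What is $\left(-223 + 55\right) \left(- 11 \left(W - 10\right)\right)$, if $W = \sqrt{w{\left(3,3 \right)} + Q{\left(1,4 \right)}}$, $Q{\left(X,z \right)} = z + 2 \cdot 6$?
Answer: $-18480 + 3696 \sqrt{13} \approx -5153.9$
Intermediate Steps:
$Q{\left(X,z \right)} = 12 + z$ ($Q{\left(X,z \right)} = z + 12 = 12 + z$)
$w{\left(f,P \right)} = 2 P \left(3 + f\right)$ ($w{\left(f,P \right)} = \left(3 + f\right) 2 P = 2 P \left(3 + f\right)$)
$W = 2 \sqrt{13}$ ($W = \sqrt{2 \cdot 3 \left(3 + 3\right) + \left(12 + 4\right)} = \sqrt{2 \cdot 3 \cdot 6 + 16} = \sqrt{36 + 16} = \sqrt{52} = 2 \sqrt{13} \approx 7.2111$)
$\left(-223 + 55\right) \left(- 11 \left(W - 10\right)\right) = \left(-223 + 55\right) \left(- 11 \left(2 \sqrt{13} - 10\right)\right) = - 168 \left(- 11 \left(-10 + 2 \sqrt{13}\right)\right) = - 168 \left(110 - 22 \sqrt{13}\right) = -18480 + 3696 \sqrt{13}$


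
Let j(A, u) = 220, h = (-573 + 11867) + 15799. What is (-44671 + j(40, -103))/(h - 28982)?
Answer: 44451/1889 ≈ 23.531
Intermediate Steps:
h = 27093 (h = 11294 + 15799 = 27093)
(-44671 + j(40, -103))/(h - 28982) = (-44671 + 220)/(27093 - 28982) = -44451/(-1889) = -44451*(-1/1889) = 44451/1889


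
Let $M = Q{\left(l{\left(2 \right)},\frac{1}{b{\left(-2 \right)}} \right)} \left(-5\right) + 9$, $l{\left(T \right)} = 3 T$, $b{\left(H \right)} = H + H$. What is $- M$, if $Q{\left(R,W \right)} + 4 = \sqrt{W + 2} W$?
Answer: $-29 - \frac{5 \sqrt{7}}{8} \approx -30.654$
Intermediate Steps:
$b{\left(H \right)} = 2 H$
$Q{\left(R,W \right)} = -4 + W \sqrt{2 + W}$ ($Q{\left(R,W \right)} = -4 + \sqrt{W + 2} W = -4 + \sqrt{2 + W} W = -4 + W \sqrt{2 + W}$)
$M = 29 + \frac{5 \sqrt{7}}{8}$ ($M = \left(-4 + \frac{\sqrt{2 + \frac{1}{2 \left(-2\right)}}}{2 \left(-2\right)}\right) \left(-5\right) + 9 = \left(-4 + \frac{\sqrt{2 + \frac{1}{-4}}}{-4}\right) \left(-5\right) + 9 = \left(-4 - \frac{\sqrt{2 - \frac{1}{4}}}{4}\right) \left(-5\right) + 9 = \left(-4 - \frac{\sqrt{\frac{7}{4}}}{4}\right) \left(-5\right) + 9 = \left(-4 - \frac{\frac{1}{2} \sqrt{7}}{4}\right) \left(-5\right) + 9 = \left(-4 - \frac{\sqrt{7}}{8}\right) \left(-5\right) + 9 = \left(20 + \frac{5 \sqrt{7}}{8}\right) + 9 = 29 + \frac{5 \sqrt{7}}{8} \approx 30.654$)
$- M = - (29 + \frac{5 \sqrt{7}}{8}) = -29 - \frac{5 \sqrt{7}}{8}$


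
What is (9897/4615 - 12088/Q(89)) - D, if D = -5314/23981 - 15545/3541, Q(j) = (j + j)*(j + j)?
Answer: 19787835504412032/3104165976594215 ≈ 6.3746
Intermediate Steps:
Q(j) = 4*j² (Q(j) = (2*j)*(2*j) = 4*j²)
D = -391601519/84916721 (D = -5314*1/23981 - 15545*1/3541 = -5314/23981 - 15545/3541 = -391601519/84916721 ≈ -4.6116)
(9897/4615 - 12088/Q(89)) - D = (9897/4615 - 12088/(4*89²)) - 1*(-391601519/84916721) = (9897*(1/4615) - 12088/(4*7921)) + 391601519/84916721 = (9897/4615 - 12088/31684) + 391601519/84916721 = (9897/4615 - 12088*1/31684) + 391601519/84916721 = (9897/4615 - 3022/7921) + 391601519/84916721 = 64447607/36555415 + 391601519/84916721 = 19787835504412032/3104165976594215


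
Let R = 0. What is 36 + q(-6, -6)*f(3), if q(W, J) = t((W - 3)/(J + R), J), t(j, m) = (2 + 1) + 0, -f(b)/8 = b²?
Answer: -180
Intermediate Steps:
f(b) = -8*b²
t(j, m) = 3 (t(j, m) = 3 + 0 = 3)
q(W, J) = 3
36 + q(-6, -6)*f(3) = 36 + 3*(-8*3²) = 36 + 3*(-8*9) = 36 + 3*(-72) = 36 - 216 = -180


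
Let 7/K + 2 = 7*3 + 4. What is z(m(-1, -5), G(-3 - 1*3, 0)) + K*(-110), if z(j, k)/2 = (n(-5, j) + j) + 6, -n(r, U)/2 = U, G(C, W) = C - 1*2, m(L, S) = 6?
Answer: -770/23 ≈ -33.478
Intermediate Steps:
G(C, W) = -2 + C (G(C, W) = C - 2 = -2 + C)
n(r, U) = -2*U
K = 7/23 (K = 7/(-2 + (7*3 + 4)) = 7/(-2 + (21 + 4)) = 7/(-2 + 25) = 7/23 ≈ 0.30435)
z(j, k) = 12 - 2*j (z(j, k) = 2*((-2*j + j) + 6) = 2*(-j + 6) = 2*(6 - j) = 12 - 2*j)
z(m(-1, -5), G(-3 - 1*3, 0)) + K*(-110) = (12 - 2*6) + (7/23)*(-110) = (12 - 12) - 770/23 = 0 - 770/23 = -770/23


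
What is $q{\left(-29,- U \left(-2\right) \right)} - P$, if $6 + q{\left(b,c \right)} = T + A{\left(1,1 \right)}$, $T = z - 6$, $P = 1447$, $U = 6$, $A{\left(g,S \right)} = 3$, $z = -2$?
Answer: $-1458$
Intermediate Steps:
$T = -8$ ($T = -2 - 6 = -8$)
$q{\left(b,c \right)} = -11$ ($q{\left(b,c \right)} = -6 + \left(-8 + 3\right) = -6 - 5 = -11$)
$q{\left(-29,- U \left(-2\right) \right)} - P = -11 - 1447 = -1458$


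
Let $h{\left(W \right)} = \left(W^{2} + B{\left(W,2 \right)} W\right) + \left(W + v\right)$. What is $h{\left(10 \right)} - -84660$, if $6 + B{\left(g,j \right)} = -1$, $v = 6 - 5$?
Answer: $84701$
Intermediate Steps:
$v = 1$ ($v = 6 - 5 = 1$)
$B{\left(g,j \right)} = -7$ ($B{\left(g,j \right)} = -6 - 1 = -7$)
$h{\left(W \right)} = 1 + W^{2} - 6 W$ ($h{\left(W \right)} = \left(W^{2} - 7 W\right) + \left(W + 1\right) = \left(W^{2} - 7 W\right) + \left(1 + W\right) = 1 + W^{2} - 6 W$)
$h{\left(10 \right)} - -84660 = \left(1 + 10^{2} - 60\right) - -84660 = \left(1 + 100 - 60\right) + 84660 = 41 + 84660 = 84701$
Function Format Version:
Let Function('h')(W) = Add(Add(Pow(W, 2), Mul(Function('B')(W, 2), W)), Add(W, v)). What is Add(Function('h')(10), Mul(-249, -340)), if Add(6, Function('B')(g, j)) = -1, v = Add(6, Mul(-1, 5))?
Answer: 84701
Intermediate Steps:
v = 1 (v = Add(6, -5) = 1)
Function('B')(g, j) = -7 (Function('B')(g, j) = Add(-6, -1) = -7)
Function('h')(W) = Add(1, Pow(W, 2), Mul(-6, W)) (Function('h')(W) = Add(Add(Pow(W, 2), Mul(-7, W)), Add(W, 1)) = Add(Add(Pow(W, 2), Mul(-7, W)), Add(1, W)) = Add(1, Pow(W, 2), Mul(-6, W)))
Add(Function('h')(10), Mul(-249, -340)) = Add(Add(1, Pow(10, 2), Mul(-6, 10)), Mul(-249, -340)) = Add(Add(1, 100, -60), 84660) = Add(41, 84660) = 84701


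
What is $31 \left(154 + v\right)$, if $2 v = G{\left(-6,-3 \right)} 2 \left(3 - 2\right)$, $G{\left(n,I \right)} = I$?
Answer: $4681$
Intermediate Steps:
$v = -3$ ($v = \frac{\left(-3\right) 2 \left(3 - 2\right)}{2} = \frac{\left(-3\right) 2 \cdot 1}{2} = \frac{\left(-3\right) 2}{2} = \frac{1}{2} \left(-6\right) = -3$)
$31 \left(154 + v\right) = 31 \left(154 - 3\right) = 31 \cdot 151 = 4681$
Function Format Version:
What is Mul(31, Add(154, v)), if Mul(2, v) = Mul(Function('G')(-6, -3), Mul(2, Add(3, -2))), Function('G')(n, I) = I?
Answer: 4681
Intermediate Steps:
v = -3 (v = Mul(Rational(1, 2), Mul(-3, Mul(2, Add(3, -2)))) = Mul(Rational(1, 2), Mul(-3, Mul(2, 1))) = Mul(Rational(1, 2), Mul(-3, 2)) = Mul(Rational(1, 2), -6) = -3)
Mul(31, Add(154, v)) = Mul(31, Add(154, -3)) = Mul(31, 151) = 4681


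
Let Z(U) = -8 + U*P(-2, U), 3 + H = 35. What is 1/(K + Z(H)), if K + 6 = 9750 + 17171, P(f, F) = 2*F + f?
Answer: 1/28891 ≈ 3.4613e-5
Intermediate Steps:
H = 32 (H = -3 + 35 = 32)
P(f, F) = f + 2*F
K = 26915 (K = -6 + (9750 + 17171) = -6 + 26921 = 26915)
Z(U) = -8 + U*(-2 + 2*U)
1/(K + Z(H)) = 1/(26915 + (-8 + 2*32*(-1 + 32))) = 1/(26915 + (-8 + 2*32*31)) = 1/(26915 + (-8 + 1984)) = 1/(26915 + 1976) = 1/28891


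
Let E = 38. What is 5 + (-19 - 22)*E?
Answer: -1553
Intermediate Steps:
5 + (-19 - 22)*E = 5 + (-19 - 22)*38 = 5 - 41*38 = 5 - 1558 = -1553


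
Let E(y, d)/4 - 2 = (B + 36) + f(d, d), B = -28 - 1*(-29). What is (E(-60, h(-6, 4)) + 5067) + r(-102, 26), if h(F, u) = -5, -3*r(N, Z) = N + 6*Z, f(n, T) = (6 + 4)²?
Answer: 5605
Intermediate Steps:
f(n, T) = 100 (f(n, T) = 10² = 100)
B = 1 (B = -28 + 29 = 1)
r(N, Z) = -2*Z - N/3 (r(N, Z) = -(N + 6*Z)/3 = -2*Z - N/3)
E(y, d) = 556 (E(y, d) = 8 + 4*((1 + 36) + 100) = 8 + 4*(37 + 100) = 8 + 4*137 = 8 + 548 = 556)
(E(-60, h(-6, 4)) + 5067) + r(-102, 26) = (556 + 5067) + (-2*26 - ⅓*(-102)) = 5623 + (-52 + 34) = 5623 - 18 = 5605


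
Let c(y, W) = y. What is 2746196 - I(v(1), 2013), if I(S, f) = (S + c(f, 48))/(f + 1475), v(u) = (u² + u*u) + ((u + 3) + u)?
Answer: 2394682407/872 ≈ 2.7462e+6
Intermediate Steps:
v(u) = 3 + 2*u + 2*u² (v(u) = (u² + u²) + ((3 + u) + u) = 2*u² + (3 + 2*u) = 3 + 2*u + 2*u²)
I(S, f) = (S + f)/(1475 + f) (I(S, f) = (S + f)/(f + 1475) = (S + f)/(1475 + f))
2746196 - I(v(1), 2013) = 2746196 - ((3 + 2*1 + 2*1²) + 2013)/(1475 + 2013) = 2746196 - ((3 + 2 + 2*1) + 2013)/3488 = 2746196 - ((3 + 2 + 2) + 2013)/3488 = 2746196 - (7 + 2013)/3488 = 2746196 - 2020/3488 = 2746196 - 1*505/872 = 2746196 - 505/872 = 2394682407/872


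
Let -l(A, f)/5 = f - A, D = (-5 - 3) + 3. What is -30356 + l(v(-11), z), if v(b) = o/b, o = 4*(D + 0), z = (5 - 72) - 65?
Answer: -326556/11 ≈ -29687.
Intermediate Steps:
D = -5 (D = -8 + 3 = -5)
z = -132 (z = -67 - 65 = -132)
o = -20 (o = 4*(-5 + 0) = 4*(-5) = -20)
v(b) = -20/b
l(A, f) = -5*f + 5*A (l(A, f) = -5*(f - A) = -5*f + 5*A)
-30356 + l(v(-11), z) = -30356 + (-5*(-132) + 5*(-20/(-11))) = -30356 + (660 + 5*(-20*(-1/11))) = -30356 + (660 + 5*(20/11)) = -30356 + (660 + 100/11) = -30356 + 7360/11 = -326556/11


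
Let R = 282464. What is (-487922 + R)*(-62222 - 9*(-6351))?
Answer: 1040233854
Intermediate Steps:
(-487922 + R)*(-62222 - 9*(-6351)) = (-487922 + 282464)*(-62222 - 9*(-6351)) = -205458*(-62222 + 57159) = -205458*(-5063) = 1040233854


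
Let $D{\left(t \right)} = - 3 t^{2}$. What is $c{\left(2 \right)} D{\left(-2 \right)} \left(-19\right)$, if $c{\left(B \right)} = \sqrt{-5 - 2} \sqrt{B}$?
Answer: $228 i \sqrt{14} \approx 853.1 i$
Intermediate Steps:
$c{\left(B \right)} = i \sqrt{7} \sqrt{B}$ ($c{\left(B \right)} = \sqrt{-7} \sqrt{B} = i \sqrt{7} \sqrt{B}$)
$c{\left(2 \right)} D{\left(-2 \right)} \left(-19\right) = i \sqrt{7} \sqrt{2} \left(- 3 \left(-2\right)^{2}\right) \left(-19\right) = i \sqrt{14} \left(\left(-3\right) 4\right) \left(-19\right) = i \sqrt{14} \left(-12\right) \left(-19\right) = - 12 i \sqrt{14} \left(-19\right) = 228 i \sqrt{14}$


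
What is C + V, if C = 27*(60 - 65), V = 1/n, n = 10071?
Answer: -1359584/10071 ≈ -135.00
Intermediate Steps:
V = 1/10071 ≈ 9.9295e-5
C = -135 (C = 27*(-5) = -135)
C + V = -135 + 1/10071 = -1359584/10071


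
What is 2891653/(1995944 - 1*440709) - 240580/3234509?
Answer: 8978919217077/5030421604615 ≈ 1.7849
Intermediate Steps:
2891653/(1995944 - 1*440709) - 240580/3234509 = 2891653/(1995944 - 440709) - 240580*1/3234509 = 2891653/1555235 - 240580/3234509 = 8978919217077/5030421604615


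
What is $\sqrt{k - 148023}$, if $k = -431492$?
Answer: $i \sqrt{579515} \approx 761.26 i$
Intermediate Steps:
$\sqrt{k - 148023} = \sqrt{-431492 - 148023} = \sqrt{-579515} = i \sqrt{579515}$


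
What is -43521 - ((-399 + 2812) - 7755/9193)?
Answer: -422263507/9193 ≈ -45933.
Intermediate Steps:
-43521 - ((-399 + 2812) - 7755/9193) = -43521 - (2413 - 7755*1/9193) = -43521 - (2413 - 7755/9193) = -43521 - 1*22174954/9193 = -43521 - 22174954/9193 = -422263507/9193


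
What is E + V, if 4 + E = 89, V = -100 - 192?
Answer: -207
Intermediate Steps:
V = -292
E = 85 (E = -4 + 89 = 85)
E + V = 85 - 292 = -207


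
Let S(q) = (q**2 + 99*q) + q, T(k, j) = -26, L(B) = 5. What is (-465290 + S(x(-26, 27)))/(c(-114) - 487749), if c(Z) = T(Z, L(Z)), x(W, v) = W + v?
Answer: 465189/487775 ≈ 0.95370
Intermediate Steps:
S(q) = q**2 + 100*q
c(Z) = -26
(-465290 + S(x(-26, 27)))/(c(-114) - 487749) = (-465290 + (-26 + 27)*(100 + (-26 + 27)))/(-26 - 487749) = (-465290 + 1*(100 + 1))/(-487775) = (-465290 + 1*101)*(-1/487775) = (-465290 + 101)*(-1/487775) = -465189*(-1/487775) = 465189/487775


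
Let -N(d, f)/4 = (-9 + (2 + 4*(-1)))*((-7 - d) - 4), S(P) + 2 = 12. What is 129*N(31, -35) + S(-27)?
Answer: -238382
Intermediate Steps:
S(P) = 10 (S(P) = -2 + 12 = 10)
N(d, f) = -484 - 44*d (N(d, f) = -4*(-9 + (2 + 4*(-1)))*((-7 - d) - 4) = -4*(-9 + (2 - 4))*(-11 - d) = -4*(-9 - 2)*(-11 - d) = -(-44)*(-11 - d) = -4*(121 + 11*d) = -484 - 44*d)
129*N(31, -35) + S(-27) = 129*(-484 - 44*31) + 10 = 129*(-484 - 1364) + 10 = 129*(-1848) + 10 = -238392 + 10 = -238382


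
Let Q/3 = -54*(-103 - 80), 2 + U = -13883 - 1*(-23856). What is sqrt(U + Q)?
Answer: sqrt(39617) ≈ 199.04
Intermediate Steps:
U = 9971 (U = -2 + (-13883 - 1*(-23856)) = -2 + (-13883 + 23856) = -2 + 9973 = 9971)
Q = 29646 (Q = 3*(-54*(-103 - 80)) = 3*(-54*(-183)) = 3*9882 = 29646)
sqrt(U + Q) = sqrt(9971 + 29646) = sqrt(39617)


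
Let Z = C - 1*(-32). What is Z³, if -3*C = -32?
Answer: 2097152/27 ≈ 77672.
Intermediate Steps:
C = 32/3 (C = -⅓*(-32) = 32/3 ≈ 10.667)
Z = 128/3 (Z = 32/3 - 1*(-32) = 32/3 + 32 = 128/3 ≈ 42.667)
Z³ = (128/3)³ = 2097152/27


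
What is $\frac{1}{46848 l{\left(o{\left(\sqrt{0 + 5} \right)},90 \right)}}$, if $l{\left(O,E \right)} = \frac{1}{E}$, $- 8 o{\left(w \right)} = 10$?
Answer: $\frac{15}{7808} \approx 0.0019211$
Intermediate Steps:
$o{\left(w \right)} = - \frac{5}{4}$ ($o{\left(w \right)} = \left(- \frac{1}{8}\right) 10 = - \frac{5}{4}$)
$\frac{1}{46848 l{\left(o{\left(\sqrt{0 + 5} \right)},90 \right)}} = \frac{1}{46848 \cdot \frac{1}{90}} = \frac{\frac{1}{\frac{1}{90}}}{46848} = \frac{1}{46848} \cdot 90 = \frac{15}{7808}$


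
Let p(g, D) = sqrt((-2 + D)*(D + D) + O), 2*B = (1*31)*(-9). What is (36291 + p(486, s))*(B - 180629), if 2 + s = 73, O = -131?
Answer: -13120539267/2 - 361537*sqrt(9667)/2 ≈ -6.5780e+9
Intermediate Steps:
B = -279/2 (B = ((1*31)*(-9))/2 = (31*(-9))/2 = (1/2)*(-279) = -279/2 ≈ -139.50)
s = 71 (s = -2 + 73 = 71)
p(g, D) = sqrt(-131 + 2*D*(-2 + D)) (p(g, D) = sqrt((-2 + D)*(D + D) - 131) = sqrt((-2 + D)*(2*D) - 131) = sqrt(2*D*(-2 + D) - 131) = sqrt(-131 + 2*D*(-2 + D)))
(36291 + p(486, s))*(B - 180629) = (36291 + sqrt(-131 - 4*71 + 2*71**2))*(-279/2 - 180629) = (36291 + sqrt(-131 - 284 + 2*5041))*(-361537/2) = (36291 + sqrt(-131 - 284 + 10082))*(-361537/2) = (36291 + sqrt(9667))*(-361537/2) = -13120539267/2 - 361537*sqrt(9667)/2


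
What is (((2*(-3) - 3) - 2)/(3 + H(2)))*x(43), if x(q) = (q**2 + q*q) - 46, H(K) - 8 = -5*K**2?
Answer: 40172/9 ≈ 4463.6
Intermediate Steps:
H(K) = 8 - 5*K**2
x(q) = -46 + 2*q**2 (x(q) = (q**2 + q**2) - 46 = 2*q**2 - 46 = -46 + 2*q**2)
(((2*(-3) - 3) - 2)/(3 + H(2)))*x(43) = (((2*(-3) - 3) - 2)/(3 + (8 - 5*2**2)))*(-46 + 2*43**2) = (((-6 - 3) - 2)/(3 + (8 - 5*4)))*(-46 + 2*1849) = ((-9 - 2)/(3 + (8 - 20)))*(-46 + 3698) = -11/(3 - 12)*3652 = -11/(-9)*3652 = -11*(-1/9)*3652 = (11/9)*3652 = 40172/9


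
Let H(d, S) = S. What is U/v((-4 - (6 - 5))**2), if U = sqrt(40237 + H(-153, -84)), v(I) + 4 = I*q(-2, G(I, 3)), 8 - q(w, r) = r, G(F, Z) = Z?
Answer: sqrt(40153)/121 ≈ 1.6561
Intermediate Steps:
q(w, r) = 8 - r
v(I) = -4 + 5*I (v(I) = -4 + I*(8 - 1*3) = -4 + I*(8 - 3) = -4 + I*5 = -4 + 5*I)
U = sqrt(40153) (U = sqrt(40237 - 84) = sqrt(40153) ≈ 200.38)
U/v((-4 - (6 - 5))**2) = sqrt(40153)/(-4 + 5*(-4 - (6 - 5))**2) = sqrt(40153)/(-4 + 5*(-4 - 1*1)**2) = sqrt(40153)/(-4 + 5*(-4 - 1)**2) = sqrt(40153)/(-4 + 5*(-5)**2) = sqrt(40153)/(-4 + 5*25) = sqrt(40153)/(-4 + 125) = sqrt(40153)/121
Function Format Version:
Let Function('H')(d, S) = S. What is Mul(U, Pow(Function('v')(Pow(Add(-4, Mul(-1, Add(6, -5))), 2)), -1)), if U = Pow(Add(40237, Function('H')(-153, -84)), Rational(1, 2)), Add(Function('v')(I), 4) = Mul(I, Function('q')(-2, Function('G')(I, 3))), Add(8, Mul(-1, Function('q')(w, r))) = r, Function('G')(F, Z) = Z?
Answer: Mul(Rational(1, 121), Pow(40153, Rational(1, 2))) ≈ 1.6561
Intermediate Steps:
Function('q')(w, r) = Add(8, Mul(-1, r))
Function('v')(I) = Add(-4, Mul(5, I)) (Function('v')(I) = Add(-4, Mul(I, Add(8, Mul(-1, 3)))) = Add(-4, Mul(I, Add(8, -3))) = Add(-4, Mul(I, 5)) = Add(-4, Mul(5, I)))
U = Pow(40153, Rational(1, 2)) (U = Pow(Add(40237, -84), Rational(1, 2)) = Pow(40153, Rational(1, 2)) ≈ 200.38)
Mul(U, Pow(Function('v')(Pow(Add(-4, Mul(-1, Add(6, -5))), 2)), -1)) = Mul(Pow(40153, Rational(1, 2)), Pow(Add(-4, Mul(5, Pow(Add(-4, Mul(-1, Add(6, -5))), 2))), -1)) = Mul(Pow(40153, Rational(1, 2)), Pow(Add(-4, Mul(5, Pow(Add(-4, Mul(-1, 1)), 2))), -1)) = Mul(Pow(40153, Rational(1, 2)), Pow(Add(-4, Mul(5, Pow(Add(-4, -1), 2))), -1)) = Mul(Pow(40153, Rational(1, 2)), Pow(Add(-4, Mul(5, Pow(-5, 2))), -1)) = Mul(Pow(40153, Rational(1, 2)), Pow(Add(-4, Mul(5, 25)), -1)) = Mul(Pow(40153, Rational(1, 2)), Pow(Add(-4, 125), -1)) = Mul(Pow(40153, Rational(1, 2)), Pow(121, -1)) = Mul(Pow(40153, Rational(1, 2)), Rational(1, 121)) = Mul(Rational(1, 121), Pow(40153, Rational(1, 2)))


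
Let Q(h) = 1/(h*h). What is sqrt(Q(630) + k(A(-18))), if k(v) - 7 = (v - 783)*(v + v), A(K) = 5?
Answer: I*sqrt(3085103699)/630 ≈ 88.165*I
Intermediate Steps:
Q(h) = h**(-2) (Q(h) = 1/(h**2) = h**(-2))
k(v) = 7 + 2*v*(-783 + v) (k(v) = 7 + (v - 783)*(v + v) = 7 + (-783 + v)*(2*v) = 7 + 2*v*(-783 + v))
sqrt(Q(630) + k(A(-18))) = sqrt(630**(-2) + (7 - 1566*5 + 2*5**2)) = sqrt(1/396900 + (7 - 7830 + 2*25)) = sqrt(1/396900 + (7 - 7830 + 50)) = sqrt(1/396900 - 7773) = sqrt(-3085103699/396900) = I*sqrt(3085103699)/630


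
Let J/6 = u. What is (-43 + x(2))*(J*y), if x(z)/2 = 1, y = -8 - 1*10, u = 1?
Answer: 4428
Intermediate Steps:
J = 6 (J = 6*1 = 6)
y = -18 (y = -8 - 10 = -18)
x(z) = 2 (x(z) = 2*1 = 2)
(-43 + x(2))*(J*y) = (-43 + 2)*(6*(-18)) = -41*(-108) = 4428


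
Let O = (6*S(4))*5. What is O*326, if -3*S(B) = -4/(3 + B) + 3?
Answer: -55420/7 ≈ -7917.1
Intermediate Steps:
S(B) = -1 + 4/(3*(3 + B)) (S(B) = -(-4/(3 + B) + 3)/3 = -(3 - 4/(3 + B))/3 = -1 + 4/(3*(3 + B)))
O = -170/7 (O = (6*((-5/3 - 1*4)/(3 + 4)))*5 = (6*((-5/3 - 4)/7))*5 = (6*((⅐)*(-17/3)))*5 = (6*(-17/21))*5 = -34/7*5 = -170/7 ≈ -24.286)
O*326 = -170/7*326 = -55420/7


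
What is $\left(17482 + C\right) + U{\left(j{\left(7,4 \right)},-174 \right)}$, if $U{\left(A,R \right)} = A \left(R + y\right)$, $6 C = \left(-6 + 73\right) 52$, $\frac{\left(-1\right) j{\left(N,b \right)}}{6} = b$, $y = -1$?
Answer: $\frac{66788}{3} \approx 22263.0$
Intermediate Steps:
$j{\left(N,b \right)} = - 6 b$
$C = \frac{1742}{3}$ ($C = \frac{\left(-6 + 73\right) 52}{6} = \frac{67 \cdot 52}{6} = \frac{1}{6} \cdot 3484 = \frac{1742}{3} \approx 580.67$)
$U{\left(A,R \right)} = A \left(-1 + R\right)$ ($U{\left(A,R \right)} = A \left(R - 1\right) = A \left(-1 + R\right)$)
$\left(17482 + C\right) + U{\left(j{\left(7,4 \right)},-174 \right)} = \left(17482 + \frac{1742}{3}\right) + \left(-6\right) 4 \left(-1 - 174\right) = \frac{54188}{3} - -4200 = \frac{54188}{3} + 4200 = \frac{66788}{3}$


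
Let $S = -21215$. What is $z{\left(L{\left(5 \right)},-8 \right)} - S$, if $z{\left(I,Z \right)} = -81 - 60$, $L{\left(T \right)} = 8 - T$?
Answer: $21074$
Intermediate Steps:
$z{\left(I,Z \right)} = -141$
$z{\left(L{\left(5 \right)},-8 \right)} - S = -141 - -21215 = -141 + 21215 = 21074$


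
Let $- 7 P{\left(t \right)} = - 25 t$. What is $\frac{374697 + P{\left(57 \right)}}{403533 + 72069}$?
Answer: $\frac{437384}{554869} \approx 0.78827$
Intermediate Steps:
$P{\left(t \right)} = \frac{25 t}{7}$ ($P{\left(t \right)} = - \frac{\left(-25\right) t}{7} = \frac{25 t}{7}$)
$\frac{374697 + P{\left(57 \right)}}{403533 + 72069} = \frac{374697 + \frac{25}{7} \cdot 57}{403533 + 72069} = \frac{374697 + \frac{1425}{7}}{475602} = \frac{2624304}{7} \cdot \frac{1}{475602} = \frac{437384}{554869}$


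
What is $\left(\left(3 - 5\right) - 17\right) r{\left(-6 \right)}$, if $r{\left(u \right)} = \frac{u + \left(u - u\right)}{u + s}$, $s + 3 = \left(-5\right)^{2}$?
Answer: $\frac{57}{8} \approx 7.125$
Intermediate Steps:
$s = 22$ ($s = -3 + \left(-5\right)^{2} = -3 + 25 = 22$)
$r{\left(u \right)} = \frac{u}{22 + u}$ ($r{\left(u \right)} = \frac{u + \left(u - u\right)}{u + 22} = \frac{u + 0}{22 + u} = \frac{u}{22 + u}$)
$\left(\left(3 - 5\right) - 17\right) r{\left(-6 \right)} = \left(\left(3 - 5\right) - 17\right) \left(- \frac{6}{22 - 6}\right) = \left(\left(3 - 5\right) - 17\right) \left(- \frac{6}{16}\right) = \left(-2 - 17\right) \left(\left(-6\right) \frac{1}{16}\right) = \left(-19\right) \left(- \frac{3}{8}\right) = \frac{57}{8}$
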